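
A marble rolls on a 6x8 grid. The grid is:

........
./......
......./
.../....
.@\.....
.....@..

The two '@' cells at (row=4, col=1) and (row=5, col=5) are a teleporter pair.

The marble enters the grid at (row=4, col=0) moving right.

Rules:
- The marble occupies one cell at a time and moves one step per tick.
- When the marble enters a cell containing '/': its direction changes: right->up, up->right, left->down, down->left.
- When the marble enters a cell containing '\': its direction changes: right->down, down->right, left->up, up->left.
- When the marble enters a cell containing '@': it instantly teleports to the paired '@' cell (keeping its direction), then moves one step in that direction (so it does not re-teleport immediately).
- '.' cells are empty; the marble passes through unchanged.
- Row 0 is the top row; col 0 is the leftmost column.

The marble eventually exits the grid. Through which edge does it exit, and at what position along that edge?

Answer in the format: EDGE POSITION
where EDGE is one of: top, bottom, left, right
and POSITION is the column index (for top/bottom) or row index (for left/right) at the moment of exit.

Answer: right 5

Derivation:
Step 1: enter (4,0), '.' pass, move right to (4,1)
Step 2: enter (4,1), '@' teleport (4,1)->(5,5), also enter (5,5), move right to (5,6)
Step 3: enter (5,6), '.' pass, move right to (5,7)
Step 4: enter (5,7), '.' pass, move right to (5,8)
Step 5: at (5,8) — EXIT via right edge, pos 5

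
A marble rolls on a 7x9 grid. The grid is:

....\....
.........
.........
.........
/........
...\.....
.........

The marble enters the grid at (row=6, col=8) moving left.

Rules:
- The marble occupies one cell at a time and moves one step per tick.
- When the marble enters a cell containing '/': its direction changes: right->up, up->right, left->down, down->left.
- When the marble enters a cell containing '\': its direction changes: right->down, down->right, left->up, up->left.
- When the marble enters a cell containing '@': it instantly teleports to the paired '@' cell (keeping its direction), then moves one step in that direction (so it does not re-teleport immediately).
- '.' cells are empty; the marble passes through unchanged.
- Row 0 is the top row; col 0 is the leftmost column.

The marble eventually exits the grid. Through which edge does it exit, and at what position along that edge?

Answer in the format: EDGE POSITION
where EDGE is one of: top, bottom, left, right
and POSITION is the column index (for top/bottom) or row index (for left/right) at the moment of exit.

Answer: left 6

Derivation:
Step 1: enter (6,8), '.' pass, move left to (6,7)
Step 2: enter (6,7), '.' pass, move left to (6,6)
Step 3: enter (6,6), '.' pass, move left to (6,5)
Step 4: enter (6,5), '.' pass, move left to (6,4)
Step 5: enter (6,4), '.' pass, move left to (6,3)
Step 6: enter (6,3), '.' pass, move left to (6,2)
Step 7: enter (6,2), '.' pass, move left to (6,1)
Step 8: enter (6,1), '.' pass, move left to (6,0)
Step 9: enter (6,0), '.' pass, move left to (6,-1)
Step 10: at (6,-1) — EXIT via left edge, pos 6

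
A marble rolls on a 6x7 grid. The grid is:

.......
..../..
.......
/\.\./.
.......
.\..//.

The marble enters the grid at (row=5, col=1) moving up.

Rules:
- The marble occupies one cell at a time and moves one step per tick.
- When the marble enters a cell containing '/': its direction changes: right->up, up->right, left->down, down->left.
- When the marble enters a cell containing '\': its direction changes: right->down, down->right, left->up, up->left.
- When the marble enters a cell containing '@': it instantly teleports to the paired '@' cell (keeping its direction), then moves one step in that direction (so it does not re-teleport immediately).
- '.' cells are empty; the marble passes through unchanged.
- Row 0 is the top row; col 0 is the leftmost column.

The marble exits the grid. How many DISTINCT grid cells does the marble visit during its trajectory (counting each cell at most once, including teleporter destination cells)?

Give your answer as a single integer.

Answer: 2

Derivation:
Step 1: enter (5,1), '\' deflects up->left, move left to (5,0)
Step 2: enter (5,0), '.' pass, move left to (5,-1)
Step 3: at (5,-1) — EXIT via left edge, pos 5
Distinct cells visited: 2 (path length 2)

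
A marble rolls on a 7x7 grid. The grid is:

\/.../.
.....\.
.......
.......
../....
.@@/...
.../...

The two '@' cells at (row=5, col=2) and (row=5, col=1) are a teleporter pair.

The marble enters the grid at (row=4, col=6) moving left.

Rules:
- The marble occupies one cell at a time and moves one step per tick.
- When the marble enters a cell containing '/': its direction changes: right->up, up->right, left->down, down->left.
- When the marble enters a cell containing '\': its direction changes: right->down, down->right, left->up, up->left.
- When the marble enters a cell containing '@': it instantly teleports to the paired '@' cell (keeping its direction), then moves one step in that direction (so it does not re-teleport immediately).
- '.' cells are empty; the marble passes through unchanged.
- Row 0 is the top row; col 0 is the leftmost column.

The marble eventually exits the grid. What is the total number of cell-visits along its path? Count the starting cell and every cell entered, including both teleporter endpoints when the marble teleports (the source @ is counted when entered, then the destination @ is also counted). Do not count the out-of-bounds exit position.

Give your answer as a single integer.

Answer: 8

Derivation:
Step 1: enter (4,6), '.' pass, move left to (4,5)
Step 2: enter (4,5), '.' pass, move left to (4,4)
Step 3: enter (4,4), '.' pass, move left to (4,3)
Step 4: enter (4,3), '.' pass, move left to (4,2)
Step 5: enter (4,2), '/' deflects left->down, move down to (5,2)
Step 6: enter (5,2), '@' teleport (5,2)->(5,1), also enter (5,1), move down to (6,1)
Step 7: enter (6,1), '.' pass, move down to (7,1)
Step 8: at (7,1) — EXIT via bottom edge, pos 1
Path length (cell visits): 8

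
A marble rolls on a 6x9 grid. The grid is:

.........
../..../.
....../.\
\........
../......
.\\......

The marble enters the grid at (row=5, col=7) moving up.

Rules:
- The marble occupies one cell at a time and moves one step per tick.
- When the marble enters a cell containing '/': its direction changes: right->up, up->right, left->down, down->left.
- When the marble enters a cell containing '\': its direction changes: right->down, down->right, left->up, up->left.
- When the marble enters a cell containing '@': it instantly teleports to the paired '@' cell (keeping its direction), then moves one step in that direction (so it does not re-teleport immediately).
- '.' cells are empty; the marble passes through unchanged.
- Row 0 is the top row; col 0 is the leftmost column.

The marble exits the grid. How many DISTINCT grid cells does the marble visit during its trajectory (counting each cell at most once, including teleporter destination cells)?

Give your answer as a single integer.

Step 1: enter (5,7), '.' pass, move up to (4,7)
Step 2: enter (4,7), '.' pass, move up to (3,7)
Step 3: enter (3,7), '.' pass, move up to (2,7)
Step 4: enter (2,7), '.' pass, move up to (1,7)
Step 5: enter (1,7), '/' deflects up->right, move right to (1,8)
Step 6: enter (1,8), '.' pass, move right to (1,9)
Step 7: at (1,9) — EXIT via right edge, pos 1
Distinct cells visited: 6 (path length 6)

Answer: 6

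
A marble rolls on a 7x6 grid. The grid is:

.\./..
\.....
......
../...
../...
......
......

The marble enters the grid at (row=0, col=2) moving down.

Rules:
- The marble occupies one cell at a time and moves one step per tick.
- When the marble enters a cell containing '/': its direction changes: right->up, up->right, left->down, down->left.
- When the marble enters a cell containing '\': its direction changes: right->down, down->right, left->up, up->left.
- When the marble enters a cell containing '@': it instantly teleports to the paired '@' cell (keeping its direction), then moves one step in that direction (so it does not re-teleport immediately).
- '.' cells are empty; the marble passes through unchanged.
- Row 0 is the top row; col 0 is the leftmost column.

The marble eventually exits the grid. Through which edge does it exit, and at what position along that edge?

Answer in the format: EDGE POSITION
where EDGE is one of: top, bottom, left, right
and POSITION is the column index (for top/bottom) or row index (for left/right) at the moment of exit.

Answer: left 3

Derivation:
Step 1: enter (0,2), '.' pass, move down to (1,2)
Step 2: enter (1,2), '.' pass, move down to (2,2)
Step 3: enter (2,2), '.' pass, move down to (3,2)
Step 4: enter (3,2), '/' deflects down->left, move left to (3,1)
Step 5: enter (3,1), '.' pass, move left to (3,0)
Step 6: enter (3,0), '.' pass, move left to (3,-1)
Step 7: at (3,-1) — EXIT via left edge, pos 3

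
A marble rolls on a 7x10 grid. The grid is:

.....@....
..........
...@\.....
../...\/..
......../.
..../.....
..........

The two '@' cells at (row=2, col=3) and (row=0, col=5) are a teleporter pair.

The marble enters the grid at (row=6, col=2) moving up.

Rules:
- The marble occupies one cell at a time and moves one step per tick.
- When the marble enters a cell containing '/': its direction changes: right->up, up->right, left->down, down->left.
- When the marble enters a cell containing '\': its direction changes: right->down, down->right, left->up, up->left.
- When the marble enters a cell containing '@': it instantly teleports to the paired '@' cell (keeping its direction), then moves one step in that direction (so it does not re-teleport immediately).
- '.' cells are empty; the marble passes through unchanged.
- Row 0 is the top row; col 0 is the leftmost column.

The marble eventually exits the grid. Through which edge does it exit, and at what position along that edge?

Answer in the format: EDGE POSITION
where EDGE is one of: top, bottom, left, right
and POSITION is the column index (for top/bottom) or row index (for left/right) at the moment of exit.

Step 1: enter (6,2), '.' pass, move up to (5,2)
Step 2: enter (5,2), '.' pass, move up to (4,2)
Step 3: enter (4,2), '.' pass, move up to (3,2)
Step 4: enter (3,2), '/' deflects up->right, move right to (3,3)
Step 5: enter (3,3), '.' pass, move right to (3,4)
Step 6: enter (3,4), '.' pass, move right to (3,5)
Step 7: enter (3,5), '.' pass, move right to (3,6)
Step 8: enter (3,6), '\' deflects right->down, move down to (4,6)
Step 9: enter (4,6), '.' pass, move down to (5,6)
Step 10: enter (5,6), '.' pass, move down to (6,6)
Step 11: enter (6,6), '.' pass, move down to (7,6)
Step 12: at (7,6) — EXIT via bottom edge, pos 6

Answer: bottom 6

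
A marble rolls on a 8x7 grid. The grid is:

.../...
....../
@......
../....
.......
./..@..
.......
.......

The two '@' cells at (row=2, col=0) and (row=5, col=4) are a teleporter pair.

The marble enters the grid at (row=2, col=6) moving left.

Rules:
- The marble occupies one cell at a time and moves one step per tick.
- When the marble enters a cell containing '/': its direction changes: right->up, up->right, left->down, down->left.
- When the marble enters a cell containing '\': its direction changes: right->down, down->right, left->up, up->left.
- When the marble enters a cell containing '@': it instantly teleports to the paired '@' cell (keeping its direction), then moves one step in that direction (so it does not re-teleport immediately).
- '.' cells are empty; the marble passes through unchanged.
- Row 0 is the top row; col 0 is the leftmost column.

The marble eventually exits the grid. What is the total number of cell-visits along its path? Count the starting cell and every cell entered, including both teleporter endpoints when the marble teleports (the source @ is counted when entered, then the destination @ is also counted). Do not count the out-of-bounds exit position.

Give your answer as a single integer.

Step 1: enter (2,6), '.' pass, move left to (2,5)
Step 2: enter (2,5), '.' pass, move left to (2,4)
Step 3: enter (2,4), '.' pass, move left to (2,3)
Step 4: enter (2,3), '.' pass, move left to (2,2)
Step 5: enter (2,2), '.' pass, move left to (2,1)
Step 6: enter (2,1), '.' pass, move left to (2,0)
Step 7: enter (2,0), '@' teleport (2,0)->(5,4), also enter (5,4), move left to (5,3)
Step 8: enter (5,3), '.' pass, move left to (5,2)
Step 9: enter (5,2), '.' pass, move left to (5,1)
Step 10: enter (5,1), '/' deflects left->down, move down to (6,1)
Step 11: enter (6,1), '.' pass, move down to (7,1)
Step 12: enter (7,1), '.' pass, move down to (8,1)
Step 13: at (8,1) — EXIT via bottom edge, pos 1
Path length (cell visits): 13

Answer: 13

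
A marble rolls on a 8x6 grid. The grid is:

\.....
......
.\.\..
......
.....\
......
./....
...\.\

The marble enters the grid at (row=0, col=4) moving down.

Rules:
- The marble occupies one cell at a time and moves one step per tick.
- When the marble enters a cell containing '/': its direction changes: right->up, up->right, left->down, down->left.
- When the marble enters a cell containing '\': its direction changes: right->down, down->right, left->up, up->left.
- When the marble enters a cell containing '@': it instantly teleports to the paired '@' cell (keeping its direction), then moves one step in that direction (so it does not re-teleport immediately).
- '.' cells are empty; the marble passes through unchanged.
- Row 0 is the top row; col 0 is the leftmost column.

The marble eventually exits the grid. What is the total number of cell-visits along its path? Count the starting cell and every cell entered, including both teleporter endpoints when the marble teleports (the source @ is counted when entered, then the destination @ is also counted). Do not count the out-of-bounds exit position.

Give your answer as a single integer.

Answer: 8

Derivation:
Step 1: enter (0,4), '.' pass, move down to (1,4)
Step 2: enter (1,4), '.' pass, move down to (2,4)
Step 3: enter (2,4), '.' pass, move down to (3,4)
Step 4: enter (3,4), '.' pass, move down to (4,4)
Step 5: enter (4,4), '.' pass, move down to (5,4)
Step 6: enter (5,4), '.' pass, move down to (6,4)
Step 7: enter (6,4), '.' pass, move down to (7,4)
Step 8: enter (7,4), '.' pass, move down to (8,4)
Step 9: at (8,4) — EXIT via bottom edge, pos 4
Path length (cell visits): 8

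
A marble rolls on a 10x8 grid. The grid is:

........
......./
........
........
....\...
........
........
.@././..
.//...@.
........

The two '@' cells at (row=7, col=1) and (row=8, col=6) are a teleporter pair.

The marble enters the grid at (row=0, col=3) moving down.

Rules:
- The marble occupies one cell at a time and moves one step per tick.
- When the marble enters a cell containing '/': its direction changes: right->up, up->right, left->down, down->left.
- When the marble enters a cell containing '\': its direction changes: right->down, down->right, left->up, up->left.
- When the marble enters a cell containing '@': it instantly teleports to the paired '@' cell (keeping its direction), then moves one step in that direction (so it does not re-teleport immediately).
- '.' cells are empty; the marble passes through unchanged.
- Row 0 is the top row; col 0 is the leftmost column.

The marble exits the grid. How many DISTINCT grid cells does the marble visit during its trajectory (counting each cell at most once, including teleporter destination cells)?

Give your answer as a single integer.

Answer: 16

Derivation:
Step 1: enter (0,3), '.' pass, move down to (1,3)
Step 2: enter (1,3), '.' pass, move down to (2,3)
Step 3: enter (2,3), '.' pass, move down to (3,3)
Step 4: enter (3,3), '.' pass, move down to (4,3)
Step 5: enter (4,3), '.' pass, move down to (5,3)
Step 6: enter (5,3), '.' pass, move down to (6,3)
Step 7: enter (6,3), '.' pass, move down to (7,3)
Step 8: enter (7,3), '/' deflects down->left, move left to (7,2)
Step 9: enter (7,2), '.' pass, move left to (7,1)
Step 10: enter (7,1), '@' teleport (7,1)->(8,6), also enter (8,6), move left to (8,5)
Step 11: enter (8,5), '.' pass, move left to (8,4)
Step 12: enter (8,4), '.' pass, move left to (8,3)
Step 13: enter (8,3), '.' pass, move left to (8,2)
Step 14: enter (8,2), '/' deflects left->down, move down to (9,2)
Step 15: enter (9,2), '.' pass, move down to (10,2)
Step 16: at (10,2) — EXIT via bottom edge, pos 2
Distinct cells visited: 16 (path length 16)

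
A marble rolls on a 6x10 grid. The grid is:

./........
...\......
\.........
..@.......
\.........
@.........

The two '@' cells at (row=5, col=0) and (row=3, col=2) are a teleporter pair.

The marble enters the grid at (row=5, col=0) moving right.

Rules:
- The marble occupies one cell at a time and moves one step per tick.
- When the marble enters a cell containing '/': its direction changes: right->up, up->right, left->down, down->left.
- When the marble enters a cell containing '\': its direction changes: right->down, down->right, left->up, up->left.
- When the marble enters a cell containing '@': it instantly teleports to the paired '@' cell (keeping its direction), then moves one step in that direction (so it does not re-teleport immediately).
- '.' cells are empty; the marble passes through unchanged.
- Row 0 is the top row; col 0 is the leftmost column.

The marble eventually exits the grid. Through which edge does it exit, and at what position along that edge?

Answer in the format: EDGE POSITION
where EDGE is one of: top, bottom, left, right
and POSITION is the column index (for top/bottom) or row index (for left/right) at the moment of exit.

Step 1: enter (5,0), '@' teleport (5,0)->(3,2), also enter (3,2), move right to (3,3)
Step 2: enter (3,3), '.' pass, move right to (3,4)
Step 3: enter (3,4), '.' pass, move right to (3,5)
Step 4: enter (3,5), '.' pass, move right to (3,6)
Step 5: enter (3,6), '.' pass, move right to (3,7)
Step 6: enter (3,7), '.' pass, move right to (3,8)
Step 7: enter (3,8), '.' pass, move right to (3,9)
Step 8: enter (3,9), '.' pass, move right to (3,10)
Step 9: at (3,10) — EXIT via right edge, pos 3

Answer: right 3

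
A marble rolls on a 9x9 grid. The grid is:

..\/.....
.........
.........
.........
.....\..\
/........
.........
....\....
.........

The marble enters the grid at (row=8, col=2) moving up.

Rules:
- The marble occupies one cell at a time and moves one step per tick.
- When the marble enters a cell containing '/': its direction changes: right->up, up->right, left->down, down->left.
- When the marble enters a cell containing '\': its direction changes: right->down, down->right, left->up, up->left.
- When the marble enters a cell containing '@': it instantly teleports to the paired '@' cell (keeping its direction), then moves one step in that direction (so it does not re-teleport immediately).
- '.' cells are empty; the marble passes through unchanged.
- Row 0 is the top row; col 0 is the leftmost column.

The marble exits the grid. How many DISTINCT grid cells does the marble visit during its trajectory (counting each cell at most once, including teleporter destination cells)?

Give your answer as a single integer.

Step 1: enter (8,2), '.' pass, move up to (7,2)
Step 2: enter (7,2), '.' pass, move up to (6,2)
Step 3: enter (6,2), '.' pass, move up to (5,2)
Step 4: enter (5,2), '.' pass, move up to (4,2)
Step 5: enter (4,2), '.' pass, move up to (3,2)
Step 6: enter (3,2), '.' pass, move up to (2,2)
Step 7: enter (2,2), '.' pass, move up to (1,2)
Step 8: enter (1,2), '.' pass, move up to (0,2)
Step 9: enter (0,2), '\' deflects up->left, move left to (0,1)
Step 10: enter (0,1), '.' pass, move left to (0,0)
Step 11: enter (0,0), '.' pass, move left to (0,-1)
Step 12: at (0,-1) — EXIT via left edge, pos 0
Distinct cells visited: 11 (path length 11)

Answer: 11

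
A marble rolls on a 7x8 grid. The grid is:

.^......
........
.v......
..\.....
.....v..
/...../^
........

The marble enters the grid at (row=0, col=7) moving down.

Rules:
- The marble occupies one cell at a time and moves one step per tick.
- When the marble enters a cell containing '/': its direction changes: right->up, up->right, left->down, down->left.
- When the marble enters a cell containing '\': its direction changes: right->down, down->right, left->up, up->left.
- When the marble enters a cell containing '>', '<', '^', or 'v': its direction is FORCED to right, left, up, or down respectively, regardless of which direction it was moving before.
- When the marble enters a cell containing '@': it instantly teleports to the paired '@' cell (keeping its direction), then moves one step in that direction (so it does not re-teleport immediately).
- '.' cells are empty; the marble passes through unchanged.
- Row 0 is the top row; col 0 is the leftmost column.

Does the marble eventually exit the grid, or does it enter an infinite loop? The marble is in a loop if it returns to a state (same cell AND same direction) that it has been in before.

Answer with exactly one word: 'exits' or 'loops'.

Step 1: enter (0,7), '.' pass, move down to (1,7)
Step 2: enter (1,7), '.' pass, move down to (2,7)
Step 3: enter (2,7), '.' pass, move down to (3,7)
Step 4: enter (3,7), '.' pass, move down to (4,7)
Step 5: enter (4,7), '.' pass, move down to (5,7)
Step 6: enter (5,7), '^' forces down->up, move up to (4,7)
Step 7: enter (4,7), '.' pass, move up to (3,7)
Step 8: enter (3,7), '.' pass, move up to (2,7)
Step 9: enter (2,7), '.' pass, move up to (1,7)
Step 10: enter (1,7), '.' pass, move up to (0,7)
Step 11: enter (0,7), '.' pass, move up to (-1,7)
Step 12: at (-1,7) — EXIT via top edge, pos 7

Answer: exits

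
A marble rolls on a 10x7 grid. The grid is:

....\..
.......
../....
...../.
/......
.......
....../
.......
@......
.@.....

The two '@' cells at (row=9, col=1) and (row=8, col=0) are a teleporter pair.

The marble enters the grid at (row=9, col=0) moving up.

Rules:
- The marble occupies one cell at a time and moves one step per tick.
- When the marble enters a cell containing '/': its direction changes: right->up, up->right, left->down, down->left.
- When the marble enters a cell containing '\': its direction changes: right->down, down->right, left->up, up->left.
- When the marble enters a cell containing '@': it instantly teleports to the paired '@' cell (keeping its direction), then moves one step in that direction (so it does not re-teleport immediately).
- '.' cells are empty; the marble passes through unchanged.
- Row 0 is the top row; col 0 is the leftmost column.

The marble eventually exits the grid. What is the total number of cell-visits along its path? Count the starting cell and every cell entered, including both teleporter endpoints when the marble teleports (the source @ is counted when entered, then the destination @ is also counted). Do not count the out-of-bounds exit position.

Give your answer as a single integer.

Step 1: enter (9,0), '.' pass, move up to (8,0)
Step 2: enter (8,0), '@' teleport (8,0)->(9,1), also enter (9,1), move up to (8,1)
Step 3: enter (8,1), '.' pass, move up to (7,1)
Step 4: enter (7,1), '.' pass, move up to (6,1)
Step 5: enter (6,1), '.' pass, move up to (5,1)
Step 6: enter (5,1), '.' pass, move up to (4,1)
Step 7: enter (4,1), '.' pass, move up to (3,1)
Step 8: enter (3,1), '.' pass, move up to (2,1)
Step 9: enter (2,1), '.' pass, move up to (1,1)
Step 10: enter (1,1), '.' pass, move up to (0,1)
Step 11: enter (0,1), '.' pass, move up to (-1,1)
Step 12: at (-1,1) — EXIT via top edge, pos 1
Path length (cell visits): 12

Answer: 12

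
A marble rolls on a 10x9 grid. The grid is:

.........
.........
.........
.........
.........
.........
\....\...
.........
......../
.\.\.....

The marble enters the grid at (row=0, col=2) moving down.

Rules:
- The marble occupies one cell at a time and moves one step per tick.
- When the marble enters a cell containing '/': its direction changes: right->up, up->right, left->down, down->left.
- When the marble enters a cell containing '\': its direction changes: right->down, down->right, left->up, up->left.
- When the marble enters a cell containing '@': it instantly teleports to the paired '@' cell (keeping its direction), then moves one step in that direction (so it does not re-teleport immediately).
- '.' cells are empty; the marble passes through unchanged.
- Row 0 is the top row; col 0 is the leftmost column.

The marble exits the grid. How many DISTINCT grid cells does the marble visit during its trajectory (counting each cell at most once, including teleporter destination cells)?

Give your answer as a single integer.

Step 1: enter (0,2), '.' pass, move down to (1,2)
Step 2: enter (1,2), '.' pass, move down to (2,2)
Step 3: enter (2,2), '.' pass, move down to (3,2)
Step 4: enter (3,2), '.' pass, move down to (4,2)
Step 5: enter (4,2), '.' pass, move down to (5,2)
Step 6: enter (5,2), '.' pass, move down to (6,2)
Step 7: enter (6,2), '.' pass, move down to (7,2)
Step 8: enter (7,2), '.' pass, move down to (8,2)
Step 9: enter (8,2), '.' pass, move down to (9,2)
Step 10: enter (9,2), '.' pass, move down to (10,2)
Step 11: at (10,2) — EXIT via bottom edge, pos 2
Distinct cells visited: 10 (path length 10)

Answer: 10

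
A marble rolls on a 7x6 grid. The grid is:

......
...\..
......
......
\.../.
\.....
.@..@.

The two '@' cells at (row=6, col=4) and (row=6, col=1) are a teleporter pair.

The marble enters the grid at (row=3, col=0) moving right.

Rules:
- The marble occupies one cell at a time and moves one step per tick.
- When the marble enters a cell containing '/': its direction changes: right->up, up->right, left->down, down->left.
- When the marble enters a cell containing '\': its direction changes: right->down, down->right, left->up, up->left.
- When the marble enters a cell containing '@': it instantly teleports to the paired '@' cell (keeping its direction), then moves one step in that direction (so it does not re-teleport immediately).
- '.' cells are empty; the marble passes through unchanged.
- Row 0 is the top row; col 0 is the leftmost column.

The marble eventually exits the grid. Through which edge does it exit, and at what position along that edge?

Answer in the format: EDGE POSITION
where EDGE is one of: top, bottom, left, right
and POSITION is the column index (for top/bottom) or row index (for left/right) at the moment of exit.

Step 1: enter (3,0), '.' pass, move right to (3,1)
Step 2: enter (3,1), '.' pass, move right to (3,2)
Step 3: enter (3,2), '.' pass, move right to (3,3)
Step 4: enter (3,3), '.' pass, move right to (3,4)
Step 5: enter (3,4), '.' pass, move right to (3,5)
Step 6: enter (3,5), '.' pass, move right to (3,6)
Step 7: at (3,6) — EXIT via right edge, pos 3

Answer: right 3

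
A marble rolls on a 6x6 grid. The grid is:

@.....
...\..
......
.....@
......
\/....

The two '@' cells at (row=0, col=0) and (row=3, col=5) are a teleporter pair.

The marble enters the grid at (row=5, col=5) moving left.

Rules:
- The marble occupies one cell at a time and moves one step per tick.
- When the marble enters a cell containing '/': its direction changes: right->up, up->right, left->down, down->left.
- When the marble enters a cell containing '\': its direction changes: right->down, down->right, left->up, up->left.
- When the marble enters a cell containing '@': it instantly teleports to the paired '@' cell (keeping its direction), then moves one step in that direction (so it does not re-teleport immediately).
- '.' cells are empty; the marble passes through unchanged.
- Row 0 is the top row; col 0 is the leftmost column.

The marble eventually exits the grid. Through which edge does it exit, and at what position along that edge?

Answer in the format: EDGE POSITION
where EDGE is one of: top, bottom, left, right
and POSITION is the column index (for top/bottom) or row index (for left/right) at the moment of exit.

Step 1: enter (5,5), '.' pass, move left to (5,4)
Step 2: enter (5,4), '.' pass, move left to (5,3)
Step 3: enter (5,3), '.' pass, move left to (5,2)
Step 4: enter (5,2), '.' pass, move left to (5,1)
Step 5: enter (5,1), '/' deflects left->down, move down to (6,1)
Step 6: at (6,1) — EXIT via bottom edge, pos 1

Answer: bottom 1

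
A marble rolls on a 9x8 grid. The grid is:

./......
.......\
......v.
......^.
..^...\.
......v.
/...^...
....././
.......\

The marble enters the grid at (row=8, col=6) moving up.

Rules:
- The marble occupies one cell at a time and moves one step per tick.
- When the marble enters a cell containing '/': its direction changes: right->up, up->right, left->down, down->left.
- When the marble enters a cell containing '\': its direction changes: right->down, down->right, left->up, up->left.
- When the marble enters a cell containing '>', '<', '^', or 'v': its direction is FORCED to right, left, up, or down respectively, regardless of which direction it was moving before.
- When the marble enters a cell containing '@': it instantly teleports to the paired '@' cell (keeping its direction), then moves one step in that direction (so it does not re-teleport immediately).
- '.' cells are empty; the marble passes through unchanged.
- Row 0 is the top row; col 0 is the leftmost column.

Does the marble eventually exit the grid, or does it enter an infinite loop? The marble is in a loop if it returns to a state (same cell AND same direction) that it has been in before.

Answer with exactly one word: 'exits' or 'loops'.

Answer: exits

Derivation:
Step 1: enter (8,6), '.' pass, move up to (7,6)
Step 2: enter (7,6), '.' pass, move up to (6,6)
Step 3: enter (6,6), '.' pass, move up to (5,6)
Step 4: enter (5,6), 'v' forces up->down, move down to (6,6)
Step 5: enter (6,6), '.' pass, move down to (7,6)
Step 6: enter (7,6), '.' pass, move down to (8,6)
Step 7: enter (8,6), '.' pass, move down to (9,6)
Step 8: at (9,6) — EXIT via bottom edge, pos 6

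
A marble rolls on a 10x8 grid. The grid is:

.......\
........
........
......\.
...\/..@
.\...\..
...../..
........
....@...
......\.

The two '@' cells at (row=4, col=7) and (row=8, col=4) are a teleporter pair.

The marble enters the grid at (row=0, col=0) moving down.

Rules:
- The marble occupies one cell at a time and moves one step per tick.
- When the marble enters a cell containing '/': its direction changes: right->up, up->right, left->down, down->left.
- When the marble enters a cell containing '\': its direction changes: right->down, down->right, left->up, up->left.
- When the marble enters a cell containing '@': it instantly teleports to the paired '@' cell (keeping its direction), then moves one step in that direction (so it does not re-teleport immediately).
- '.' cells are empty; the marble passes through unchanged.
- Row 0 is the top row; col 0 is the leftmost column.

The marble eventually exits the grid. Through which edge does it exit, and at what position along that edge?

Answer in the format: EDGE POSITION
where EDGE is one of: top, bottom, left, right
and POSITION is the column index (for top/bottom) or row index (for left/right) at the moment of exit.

Answer: bottom 0

Derivation:
Step 1: enter (0,0), '.' pass, move down to (1,0)
Step 2: enter (1,0), '.' pass, move down to (2,0)
Step 3: enter (2,0), '.' pass, move down to (3,0)
Step 4: enter (3,0), '.' pass, move down to (4,0)
Step 5: enter (4,0), '.' pass, move down to (5,0)
Step 6: enter (5,0), '.' pass, move down to (6,0)
Step 7: enter (6,0), '.' pass, move down to (7,0)
Step 8: enter (7,0), '.' pass, move down to (8,0)
Step 9: enter (8,0), '.' pass, move down to (9,0)
Step 10: enter (9,0), '.' pass, move down to (10,0)
Step 11: at (10,0) — EXIT via bottom edge, pos 0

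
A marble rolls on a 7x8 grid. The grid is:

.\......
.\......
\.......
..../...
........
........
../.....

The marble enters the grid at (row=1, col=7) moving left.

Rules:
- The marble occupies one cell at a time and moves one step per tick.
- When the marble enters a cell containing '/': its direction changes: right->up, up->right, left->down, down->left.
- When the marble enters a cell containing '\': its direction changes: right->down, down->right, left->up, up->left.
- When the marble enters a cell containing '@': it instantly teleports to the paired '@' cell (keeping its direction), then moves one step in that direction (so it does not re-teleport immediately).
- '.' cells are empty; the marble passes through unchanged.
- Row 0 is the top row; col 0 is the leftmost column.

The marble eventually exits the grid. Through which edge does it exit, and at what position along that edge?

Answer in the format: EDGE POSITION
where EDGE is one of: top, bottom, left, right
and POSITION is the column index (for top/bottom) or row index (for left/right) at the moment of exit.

Answer: left 0

Derivation:
Step 1: enter (1,7), '.' pass, move left to (1,6)
Step 2: enter (1,6), '.' pass, move left to (1,5)
Step 3: enter (1,5), '.' pass, move left to (1,4)
Step 4: enter (1,4), '.' pass, move left to (1,3)
Step 5: enter (1,3), '.' pass, move left to (1,2)
Step 6: enter (1,2), '.' pass, move left to (1,1)
Step 7: enter (1,1), '\' deflects left->up, move up to (0,1)
Step 8: enter (0,1), '\' deflects up->left, move left to (0,0)
Step 9: enter (0,0), '.' pass, move left to (0,-1)
Step 10: at (0,-1) — EXIT via left edge, pos 0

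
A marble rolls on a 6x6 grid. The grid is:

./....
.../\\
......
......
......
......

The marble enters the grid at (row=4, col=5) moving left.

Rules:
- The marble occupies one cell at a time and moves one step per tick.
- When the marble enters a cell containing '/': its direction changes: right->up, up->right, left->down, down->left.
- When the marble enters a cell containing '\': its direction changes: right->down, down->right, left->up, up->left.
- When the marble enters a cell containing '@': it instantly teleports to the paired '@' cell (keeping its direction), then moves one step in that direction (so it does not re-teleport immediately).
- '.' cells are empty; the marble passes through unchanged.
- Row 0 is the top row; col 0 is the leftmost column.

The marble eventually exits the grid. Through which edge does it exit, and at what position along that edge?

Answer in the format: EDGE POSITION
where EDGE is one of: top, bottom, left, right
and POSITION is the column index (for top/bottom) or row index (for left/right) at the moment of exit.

Step 1: enter (4,5), '.' pass, move left to (4,4)
Step 2: enter (4,4), '.' pass, move left to (4,3)
Step 3: enter (4,3), '.' pass, move left to (4,2)
Step 4: enter (4,2), '.' pass, move left to (4,1)
Step 5: enter (4,1), '.' pass, move left to (4,0)
Step 6: enter (4,0), '.' pass, move left to (4,-1)
Step 7: at (4,-1) — EXIT via left edge, pos 4

Answer: left 4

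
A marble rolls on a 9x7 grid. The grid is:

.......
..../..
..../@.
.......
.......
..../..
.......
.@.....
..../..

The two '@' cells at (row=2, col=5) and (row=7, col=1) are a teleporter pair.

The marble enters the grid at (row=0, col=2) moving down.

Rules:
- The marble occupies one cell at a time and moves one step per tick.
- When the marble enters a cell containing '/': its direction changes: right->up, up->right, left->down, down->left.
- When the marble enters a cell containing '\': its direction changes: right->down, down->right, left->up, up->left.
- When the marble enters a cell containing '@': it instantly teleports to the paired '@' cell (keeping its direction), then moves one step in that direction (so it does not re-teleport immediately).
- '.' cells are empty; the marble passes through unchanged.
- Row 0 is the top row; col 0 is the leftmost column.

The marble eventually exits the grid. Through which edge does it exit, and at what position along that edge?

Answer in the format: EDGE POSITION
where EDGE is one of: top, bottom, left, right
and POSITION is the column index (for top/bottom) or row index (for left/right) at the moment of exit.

Step 1: enter (0,2), '.' pass, move down to (1,2)
Step 2: enter (1,2), '.' pass, move down to (2,2)
Step 3: enter (2,2), '.' pass, move down to (3,2)
Step 4: enter (3,2), '.' pass, move down to (4,2)
Step 5: enter (4,2), '.' pass, move down to (5,2)
Step 6: enter (5,2), '.' pass, move down to (6,2)
Step 7: enter (6,2), '.' pass, move down to (7,2)
Step 8: enter (7,2), '.' pass, move down to (8,2)
Step 9: enter (8,2), '.' pass, move down to (9,2)
Step 10: at (9,2) — EXIT via bottom edge, pos 2

Answer: bottom 2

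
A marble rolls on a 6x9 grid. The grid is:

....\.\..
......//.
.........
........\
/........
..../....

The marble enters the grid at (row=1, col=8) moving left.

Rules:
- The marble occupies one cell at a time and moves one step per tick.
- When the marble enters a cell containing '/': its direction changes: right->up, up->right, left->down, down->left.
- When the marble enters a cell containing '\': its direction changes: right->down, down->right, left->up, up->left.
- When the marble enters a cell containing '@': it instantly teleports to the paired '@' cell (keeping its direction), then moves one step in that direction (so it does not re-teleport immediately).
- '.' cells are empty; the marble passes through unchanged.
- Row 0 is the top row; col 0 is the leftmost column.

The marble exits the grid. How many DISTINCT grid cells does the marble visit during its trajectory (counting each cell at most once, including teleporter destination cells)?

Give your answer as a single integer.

Step 1: enter (1,8), '.' pass, move left to (1,7)
Step 2: enter (1,7), '/' deflects left->down, move down to (2,7)
Step 3: enter (2,7), '.' pass, move down to (3,7)
Step 4: enter (3,7), '.' pass, move down to (4,7)
Step 5: enter (4,7), '.' pass, move down to (5,7)
Step 6: enter (5,7), '.' pass, move down to (6,7)
Step 7: at (6,7) — EXIT via bottom edge, pos 7
Distinct cells visited: 6 (path length 6)

Answer: 6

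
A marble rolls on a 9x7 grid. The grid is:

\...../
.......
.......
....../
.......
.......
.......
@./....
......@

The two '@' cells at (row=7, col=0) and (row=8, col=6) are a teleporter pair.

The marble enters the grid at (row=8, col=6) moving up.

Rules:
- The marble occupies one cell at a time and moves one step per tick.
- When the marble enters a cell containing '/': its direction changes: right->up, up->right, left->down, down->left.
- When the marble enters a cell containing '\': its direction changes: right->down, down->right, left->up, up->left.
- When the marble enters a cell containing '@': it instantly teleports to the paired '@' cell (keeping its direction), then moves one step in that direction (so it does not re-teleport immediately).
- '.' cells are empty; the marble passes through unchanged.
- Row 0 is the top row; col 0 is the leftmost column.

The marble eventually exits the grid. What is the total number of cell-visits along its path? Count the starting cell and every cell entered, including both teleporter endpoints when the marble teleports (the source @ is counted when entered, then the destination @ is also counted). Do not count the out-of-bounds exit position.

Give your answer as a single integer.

Answer: 9

Derivation:
Step 1: enter (8,6), '@' teleport (8,6)->(7,0), also enter (7,0), move up to (6,0)
Step 2: enter (6,0), '.' pass, move up to (5,0)
Step 3: enter (5,0), '.' pass, move up to (4,0)
Step 4: enter (4,0), '.' pass, move up to (3,0)
Step 5: enter (3,0), '.' pass, move up to (2,0)
Step 6: enter (2,0), '.' pass, move up to (1,0)
Step 7: enter (1,0), '.' pass, move up to (0,0)
Step 8: enter (0,0), '\' deflects up->left, move left to (0,-1)
Step 9: at (0,-1) — EXIT via left edge, pos 0
Path length (cell visits): 9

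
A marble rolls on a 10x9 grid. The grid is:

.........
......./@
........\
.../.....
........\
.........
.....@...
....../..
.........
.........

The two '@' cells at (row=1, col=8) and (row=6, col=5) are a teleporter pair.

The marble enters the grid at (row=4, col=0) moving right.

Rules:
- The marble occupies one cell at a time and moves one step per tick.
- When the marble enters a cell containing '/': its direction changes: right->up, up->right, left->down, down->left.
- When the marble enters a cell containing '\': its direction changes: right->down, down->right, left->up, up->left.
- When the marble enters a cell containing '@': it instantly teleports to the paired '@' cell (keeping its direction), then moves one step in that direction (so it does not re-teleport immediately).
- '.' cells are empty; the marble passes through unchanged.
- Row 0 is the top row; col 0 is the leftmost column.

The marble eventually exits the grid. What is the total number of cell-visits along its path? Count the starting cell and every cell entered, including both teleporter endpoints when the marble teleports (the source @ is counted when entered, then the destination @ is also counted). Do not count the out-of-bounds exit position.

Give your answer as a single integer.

Answer: 14

Derivation:
Step 1: enter (4,0), '.' pass, move right to (4,1)
Step 2: enter (4,1), '.' pass, move right to (4,2)
Step 3: enter (4,2), '.' pass, move right to (4,3)
Step 4: enter (4,3), '.' pass, move right to (4,4)
Step 5: enter (4,4), '.' pass, move right to (4,5)
Step 6: enter (4,5), '.' pass, move right to (4,6)
Step 7: enter (4,6), '.' pass, move right to (4,7)
Step 8: enter (4,7), '.' pass, move right to (4,8)
Step 9: enter (4,8), '\' deflects right->down, move down to (5,8)
Step 10: enter (5,8), '.' pass, move down to (6,8)
Step 11: enter (6,8), '.' pass, move down to (7,8)
Step 12: enter (7,8), '.' pass, move down to (8,8)
Step 13: enter (8,8), '.' pass, move down to (9,8)
Step 14: enter (9,8), '.' pass, move down to (10,8)
Step 15: at (10,8) — EXIT via bottom edge, pos 8
Path length (cell visits): 14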